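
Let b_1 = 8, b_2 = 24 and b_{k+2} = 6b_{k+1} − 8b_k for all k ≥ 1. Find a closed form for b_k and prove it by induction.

Claim: b_k = 4^k + 2·2^k.

Base cases: b_1 = 8 and 4^1 + 2·2^1 = 8; b_2 = 24 and 4^2 + 2·2^2 = 24.
Assume b_i = 4^i + 2·2^i for all 1 ≤ i ≤ j, where j ≥ 2.
Then b_{j+1} = 6b_j − 8b_{j−1} = 6·(4^j + 2·2^j) − 8·(4^{j−1} + 2·2^{j−1}) = (6·4 − 8)4^{j−1} + 2·(6·2 − 8)2^{j−1} = 16·4^{j−1} + 8·2^{j−1} = 4^{j+1} + 2·2^{j+1}.
Hence b_k = 4^k + 2·2^k for every k ≥ 1, by strong induction.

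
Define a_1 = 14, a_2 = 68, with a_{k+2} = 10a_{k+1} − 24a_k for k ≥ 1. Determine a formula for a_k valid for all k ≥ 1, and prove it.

Claim: a_k = 2·4^k + 6^k.

Base cases: a_1 = 14 and 2·4^1 + 6^1 = 14; a_2 = 68 and 2·4^2 + 6^2 = 68.
Assume a_j = 2·4^j + 6^j for all 1 ≤ j ≤ m, where m ≥ 2.
Then a_{m+1} = 10a_m − 24a_{m−1} = 10·(2·4^m + 6^m) − 24·(2·4^{m−1} + 6^{m−1}) = 2·(10·4 − 24)4^{m−1} + (10·6 − 24)6^{m−1} = 32·4^{m−1} + 36·6^{m−1} = 2·4^{m+1} + 6^{m+1}.
So the formula holds for m+1, and by strong induction a_k = 2·4^k + 6^k for all k ≥ 1.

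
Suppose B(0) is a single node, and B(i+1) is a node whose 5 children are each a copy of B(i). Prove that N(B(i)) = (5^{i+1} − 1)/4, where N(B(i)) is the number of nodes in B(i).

Base case: N(B(0)) = 1, and (5^{0+1} − 1)/4 = 1.
Assume N(B(r)) = (5^{r+1} − 1)/4.
Then N(B(r+1)) = 1 + 5N(B(r)) = 1 + 5·(5^{r+1} − 1)/4 = 1 + (5^{r+2} − 5)/4 = (4 + 5^{r+2} − 5)/4 = (5^{r+2} − 1)/4.
So the formula holds for r+1, and by induction N(B(i)) = (5^{i+1} − 1)/4 for all i ≥ 0.

N(B(i)) = (5^{i+1} − 1)/4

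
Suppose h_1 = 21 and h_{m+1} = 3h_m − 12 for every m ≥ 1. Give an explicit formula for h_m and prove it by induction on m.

Claim: h_m = 5·3^m + 6.

Base case: h_1 = 21, and 5·3^1 + 6 = 15 + 6 = 21.
Assume h_r = 5·3^r + 6 for some r ≥ 1.
Then h_{r+1} = 3h_r − 12 = 3·(5·3^r + 6) − 12 = 15·3^r + 18 − 12 = 5·3^{r+1} + 6.
By induction, h_m = 5·3^m + 6 for all m ≥ 1.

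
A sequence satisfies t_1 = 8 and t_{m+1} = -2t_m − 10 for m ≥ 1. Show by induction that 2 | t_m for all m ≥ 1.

Base case: t_1 = 8 = 2·4, so 2 | t_1.
Assume 2 | t_k, so t_k = 2s for some integer s.
Then t_{k+1} = -2t_k − 10 = -2·(2s) − 10 = 2(-2s − 5), so 2 | t_{k+1}.
By induction, 2 | t_m for all m ≥ 1.

2 | t_m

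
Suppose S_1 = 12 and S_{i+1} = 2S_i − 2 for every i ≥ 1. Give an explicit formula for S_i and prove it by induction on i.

Claim: S_i = 5·2^i + 2.

Base case: S_1 = 12, and 5·2^1 + 2 = 10 + 2 = 12.
Assume S_j = 5·2^j + 2 for some j ≥ 1.
Then S_{j+1} = 2S_j − 2 = 2·(5·2^j + 2) − 2 = 10·2^j + 4 − 2 = 5·2^{j+1} + 2.
By induction, S_i = 5·2^i + 2 for all i ≥ 1.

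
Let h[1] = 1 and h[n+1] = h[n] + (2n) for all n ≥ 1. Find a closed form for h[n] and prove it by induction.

Claim: h[n] = n^2 − n + 1.

Base case: h[1] = 1, and 1^2 − 1 + 1 = 1.
Assume h[m] = m^2 − m + 1.
Then h[m+1] = h[m] + (2m) = (m^2 − m + 1) + (2m) = m^2 + m + 1,
and (m+1)^2 − (m+1) + 1 = m^2 + m + 1.
By induction, h[n] = n^2 − n + 1 for all n ≥ 1.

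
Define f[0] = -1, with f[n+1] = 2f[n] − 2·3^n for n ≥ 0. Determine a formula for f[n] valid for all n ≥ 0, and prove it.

Claim: f[n] = 2^n − 2·3^n.

Base case: f[0] = -1, and 2^0 − 2·3^0 = 1 − 2 = -1.
Assume f[r] = 2^r − 2·3^r for some r ≥ 0.
Then f[r+1] = 2f[r] − 2·3^r = 2·(2^r − 2·3^r) − 2·3^r = 2^{r+1} − 4·3^r − 2·3^r = 2^{r+1} − 6·3^r = 2^{r+1} − 2·3^{r+1}.
So the formula holds for r+1, and by induction f[n] = 2^n − 2·3^n for all n ≥ 0.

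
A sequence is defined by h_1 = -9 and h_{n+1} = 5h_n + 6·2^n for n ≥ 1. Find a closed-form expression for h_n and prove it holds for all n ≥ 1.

Claim: h_n = -5^n − 2·2^n.

Base case: h_1 = -9, and -5^1 − 2·2^1 = -5 − 4 = -9.
Assume h_j = -5^j − 2·2^j for some j ≥ 1.
Then h_{j+1} = 5h_j + 6·2^j = 5·(-5^j − 2·2^j) + 6·2^j = -5^{j+1} − 10·2^j + 6·2^j = -5^{j+1} − 4·2^j = -5^{j+1} − 2·2^{j+1}.
Hence h_n = -5^n − 2·2^n for every n ≥ 1, by induction.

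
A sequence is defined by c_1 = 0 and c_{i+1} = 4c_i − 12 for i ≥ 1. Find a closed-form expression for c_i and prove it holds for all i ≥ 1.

Claim: c_i = -4^i + 4.

Base case: c_1 = 0, and -4^1 + 4 = -4 + 4 = 0.
Assume c_k = -4^k + 4 for some k ≥ 1.
Then c_{k+1} = 4c_k − 12 = 4·(-4^k + 4) − 12 = -4^{k+1} + 16 − 12 = -4^{k+1} + 4.
By induction, c_i = -4^i + 4 for all i ≥ 1.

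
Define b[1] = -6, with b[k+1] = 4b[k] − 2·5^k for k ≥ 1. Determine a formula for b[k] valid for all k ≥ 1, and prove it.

Claim: b[k] = 4^k − 2·5^k.

Base case: b[1] = -6, and 4^1 − 2·5^1 = 4 − 10 = -6.
Assume b[j] = 4^j − 2·5^j for some j ≥ 1.
Then b[j+1] = 4b[j] − 2·5^j = 4·(4^j − 2·5^j) − 2·5^j = 4^{j+1} − 8·5^j − 2·5^j = 4^{j+1} − 10·5^j = 4^{j+1} − 2·5^{j+1}.
This completes the inductive step, so b[k] = 4^k − 2·5^k for all k ≥ 1.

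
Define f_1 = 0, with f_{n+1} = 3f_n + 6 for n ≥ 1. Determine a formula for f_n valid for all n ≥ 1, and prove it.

Claim: f_n = 3^n − 3.

Base case: f_1 = 0, and 3^1 − 3 = 3 − 3 = 0.
Assume f_k = 3^k − 3 for some k ≥ 1.
Then f_{k+1} = 3f_k + 6 = 3·(3^k − 3) + 6 = 3^{k+1} − 9 + 6 = 3^{k+1} − 3.
So the formula holds for k+1, and by induction f_n = 3^n − 3 for all n ≥ 1.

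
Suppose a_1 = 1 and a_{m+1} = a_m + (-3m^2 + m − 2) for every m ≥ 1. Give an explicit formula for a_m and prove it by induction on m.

Claim: a_m = -m^3 + 2m^2 − 3m + 3.

Base case: a_1 = 1, and -1^3 + 2·1^2 − 3·1 + 3 = 1.
Assume a_r = -r^3 + 2r^2 − 3r + 3.
Then a_{r+1} = a_r + (-3r^2 + r − 2) = (-r^3 + 2r^2 − 3r + 3) + (-3r^2 + r − 2) = -r^3 − r^2 − 2r + 1,
and -(r+1)^3 + 2·(r+1)^2 − 3·(r+1) + 3 = -r^3 − r^2 − 2r + 1.
By induction, a_m = -m^3 + 2m^2 − 3m + 3 for all m ≥ 1.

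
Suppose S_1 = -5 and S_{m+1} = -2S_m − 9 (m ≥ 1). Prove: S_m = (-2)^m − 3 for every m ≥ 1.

Base case: S_1 = -5, and (-2)^1 − 3 = -2 − 3 = -5.
Assume S_j = (-2)^j − 3 for some j ≥ 1.
Then S_{j+1} = -2S_j − 9 = -2·((-2)^j − 3) − 9 = -2·(-2)^j + 6 − 9 = (-2)^{j+1} − 3.
This completes the inductive step, so S_m = (-2)^m − 3 for all m ≥ 1.

S_m = (-2)^m − 3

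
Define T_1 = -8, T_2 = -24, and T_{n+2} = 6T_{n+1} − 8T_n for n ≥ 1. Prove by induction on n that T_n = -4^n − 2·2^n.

Base cases: T_1 = -8 and -4^1 − 2·2^1 = -8; T_2 = -24 and -4^2 − 2·2^2 = -24.
Assume T_j = -4^j − 2·2^j for all 1 ≤ j ≤ r, where r ≥ 2.
Then T_{r+1} = 6T_r − 8T_{r−1} = 6·(-4^r − 2·2^r) − 8·(-4^{r−1} − 2·2^{r−1}) = -(6·4 − 8)4^{r−1} − 2·(6·2 − 8)2^{r−1} = -16·4^{r−1} − 8·2^{r−1} = -4^{r+1} − 2·2^{r+1}.
This completes the inductive step, so T_n = -4^n − 2·2^n for all n ≥ 1.

T_n = -4^n − 2·2^n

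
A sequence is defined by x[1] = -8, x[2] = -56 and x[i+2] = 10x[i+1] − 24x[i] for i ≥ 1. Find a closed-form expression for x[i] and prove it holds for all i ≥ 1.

Claim: x[i] = 4^i − 2·6^i.

Base cases: x[1] = -8 and 4^1 − 2·6^1 = -8; x[2] = -56 and 4^2 − 2·6^2 = -56.
Assume x[j] = 4^j − 2·6^j for all 1 ≤ j ≤ r, where r ≥ 2.
Then x[r+1] = 10x[r] − 24x[r−1] = 10·(4^r − 2·6^r) − 24·(4^{r−1} − 2·6^{r−1}) = (10·4 − 24)4^{r−1} − 2·(10·6 − 24)6^{r−1} = 16·4^{r−1} − 72·6^{r−1} = 4^{r+1} − 2·6^{r+1}.
Hence x[i] = 4^i − 2·6^i for every i ≥ 1, by strong induction.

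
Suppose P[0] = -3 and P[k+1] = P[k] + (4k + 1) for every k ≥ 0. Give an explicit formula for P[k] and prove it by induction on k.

Claim: P[k] = 2k^2 − k − 3.

Base case: P[0] = -3, and 2·0^2 − 0 − 3 = -3.
Assume P[r] = 2r^2 − r − 3.
Then P[r+1] = P[r] + (4r + 1) = (2r^2 − r − 3) + (4r + 1) = 2r^2 + 3r − 2,
and 2·(r+1)^2 − (r+1) − 3 = 2r^2 + 3r − 2.
Hence P[k] = 2k^2 − k − 3 for every k ≥ 0, by induction.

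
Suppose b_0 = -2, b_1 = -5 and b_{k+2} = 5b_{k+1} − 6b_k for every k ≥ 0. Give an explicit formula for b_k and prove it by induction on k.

Claim: b_k = -2^k − 3^k.

Base cases: b_0 = -2 and -2^0 − 3^0 = -2; b_1 = -5 and -2^1 − 3^1 = -5.
Assume b_i = -2^i − 3^i for all 0 ≤ i ≤ j, where j ≥ 1.
Then b_{j+1} = 5b_j − 6b_{j−1} = 5·(-2^j − 3^j) − 6·(-2^{j−1} − 3^{j−1}) = -(5·2 − 6)2^{j−1} − (5·3 − 6)3^{j−1} = -4·2^{j−1} − 9·3^{j−1} = -2^{j+1} − 3^{j+1}.
Hence b_k = -2^k − 3^k for every k ≥ 0, by strong induction.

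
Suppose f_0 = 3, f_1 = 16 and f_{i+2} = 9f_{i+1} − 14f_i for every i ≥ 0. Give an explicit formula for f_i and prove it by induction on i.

Claim: f_i = 2·7^i + 2^i.

Base cases: f_0 = 3 and 2·7^0 + 2^0 = 3; f_1 = 16 and 2·7^1 + 2^1 = 16.
Assume f_t = 2·7^t + 2^t for all 0 ≤ t ≤ j, where j ≥ 1.
Then f_{j+1} = 9f_j − 14f_{j−1} = 9·(2·7^j + 2^j) − 14·(2·7^{j−1} + 2^{j−1}) = 2·(9·7 − 14)7^{j−1} + (9·2 − 14)2^{j−1} = 98·7^{j−1} + 4·2^{j−1} = 2·7^{j+1} + 2^{j+1}.
This completes the inductive step, so f_i = 2·7^i + 2^i for all i ≥ 0.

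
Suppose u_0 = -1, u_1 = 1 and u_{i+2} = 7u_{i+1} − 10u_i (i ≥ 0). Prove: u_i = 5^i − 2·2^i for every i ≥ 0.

Base cases: u_0 = -1 and 5^0 − 2·2^0 = -1; u_1 = 1 and 5^1 − 2·2^1 = 1.
Assume u_j = 5^j − 2·2^j for all 0 ≤ j ≤ m, where m ≥ 1.
Then u_{m+1} = 7u_m − 10u_{m−1} = 7·(5^m − 2·2^m) − 10·(5^{m−1} − 2·2^{m−1}) = (7·5 − 10)5^{m−1} − 2·(7·2 − 10)2^{m−1} = 25·5^{m−1} − 8·2^{m−1} = 5^{m+1} − 2·2^{m+1}.
This completes the inductive step, so u_i = 5^i − 2·2^i for all i ≥ 0.

u_i = 5^i − 2·2^i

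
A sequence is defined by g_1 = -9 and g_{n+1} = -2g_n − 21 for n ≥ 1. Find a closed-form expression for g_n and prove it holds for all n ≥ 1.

Claim: g_n = (-2)^n − 7.

Base case: g_1 = -9, and (-2)^1 − 7 = -2 − 7 = -9.
Assume g_m = (-2)^m − 7 for some m ≥ 1.
Then g_{m+1} = -2g_m − 21 = -2·((-2)^m − 7) − 21 = -2·(-2)^m + 14 − 21 = (-2)^{m+1} − 7.
So the formula holds for m+1, and by induction g_n = (-2)^n − 7 for all n ≥ 1.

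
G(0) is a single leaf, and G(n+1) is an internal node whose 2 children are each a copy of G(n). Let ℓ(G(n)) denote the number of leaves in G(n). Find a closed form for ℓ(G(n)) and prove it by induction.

Claim: ℓ(G(n)) = 2^n.

Base case: ℓ(G(0)) = 1, and 2^0 = 1.
Assume ℓ(G(j)) = 2^j.
Then ℓ(G(j+1)) = 2·ℓ(G(j)) = 2·2^j = 2^{j+1}.
So the formula holds for j+1, and by induction ℓ(G(n)) = 2^n for all n ≥ 0.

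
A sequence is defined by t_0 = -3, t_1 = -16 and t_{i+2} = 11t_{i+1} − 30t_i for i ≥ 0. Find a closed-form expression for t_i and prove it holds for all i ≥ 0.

Claim: t_i = -6^i − 2·5^i.

Base cases: t_0 = -3 and -6^0 − 2·5^0 = -3; t_1 = -16 and -6^1 − 2·5^1 = -16.
Assume t_j = -6^j − 2·5^j for all 0 ≤ j ≤ m, where m ≥ 1.
Then t_{m+1} = 11t_m − 30t_{m−1} = 11·(-6^m − 2·5^m) − 30·(-6^{m−1} − 2·5^{m−1}) = -(11·6 − 30)6^{m−1} − 2·(11·5 − 30)5^{m−1} = -36·6^{m−1} − 50·5^{m−1} = -6^{m+1} − 2·5^{m+1}.
By strong induction, t_i = -6^i − 2·5^i for all i ≥ 0.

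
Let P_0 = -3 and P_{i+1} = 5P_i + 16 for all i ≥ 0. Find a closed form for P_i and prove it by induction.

Claim: P_i = 5^i − 4.

Base case: P_0 = -3, and 5^0 − 4 = 1 − 4 = -3.
Assume P_k = 5^k − 4 for some k ≥ 0.
Then P_{k+1} = 5P_k + 16 = 5·(5^k − 4) + 16 = 5^{k+1} − 20 + 16 = 5^{k+1} − 4.
Hence P_i = 5^i − 4 for every i ≥ 0, by induction.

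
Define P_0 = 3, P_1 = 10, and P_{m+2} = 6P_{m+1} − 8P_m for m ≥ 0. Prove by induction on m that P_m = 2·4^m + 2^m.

Base cases: P_0 = 3 and 2·4^0 + 2^0 = 3; P_1 = 10 and 2·4^1 + 2^1 = 10.
Assume P_j = 2·4^j + 2^j for all 0 ≤ j ≤ r, where r ≥ 1.
Then P_{r+1} = 6P_r − 8P_{r−1} = 6·(2·4^r + 2^r) − 8·(2·4^{r−1} + 2^{r−1}) = 2·(6·4 − 8)4^{r−1} + (6·2 − 8)2^{r−1} = 32·4^{r−1} + 4·2^{r−1} = 2·4^{r+1} + 2^{r+1}.
By strong induction, P_m = 2·4^m + 2^m for all m ≥ 0.

P_m = 2·4^m + 2^m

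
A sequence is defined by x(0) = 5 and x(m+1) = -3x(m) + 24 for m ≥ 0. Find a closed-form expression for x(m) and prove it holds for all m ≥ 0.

Claim: x(m) = -(-3)^m + 6.

Base case: x(0) = 5, and -(-3)^0 + 6 = -1 + 6 = 5.
Assume x(k) = -(-3)^k + 6 for some k ≥ 0.
Then x(k+1) = -3x(k) + 24 = -3·(-(-3)^k + 6) + 24 = 3·(-3)^k − 18 + 24 = -(-3)^{k+1} + 6.
So the formula holds for k+1, and by induction x(m) = -(-3)^m + 6 for all m ≥ 0.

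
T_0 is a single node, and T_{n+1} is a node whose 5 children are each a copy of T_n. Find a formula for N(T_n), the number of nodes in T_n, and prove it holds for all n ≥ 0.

Claim: N(T_n) = (5^{n+1} − 1)/4.

Base case: N(T_0) = 1, and (5^{0+1} − 1)/4 = 1.
Assume N(T_m) = (5^{m+1} − 1)/4.
Then N(T_{m+1}) = 1 + 5N(T_m) = 1 + 5·(5^{m+1} − 1)/4 = 1 + (5^{m+2} − 5)/4 = (4 + 5^{m+2} − 5)/4 = (5^{m+2} − 1)/4.
So the formula holds for m+1, and by induction N(T_n) = (5^{n+1} − 1)/4 for all n ≥ 0.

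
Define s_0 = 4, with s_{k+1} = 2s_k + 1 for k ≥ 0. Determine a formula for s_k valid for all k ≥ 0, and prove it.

Claim: s_k = 5·2^k − 1.

Base case: s_0 = 4, and 5·2^0 − 1 = 5 − 1 = 4.
Assume s_m = 5·2^m − 1 for some m ≥ 0.
Then s_{m+1} = 2s_m + 1 = 2·(5·2^m − 1) + 1 = 10·2^m − 2 + 1 = 5·2^{m+1} − 1.
This completes the inductive step, so s_k = 5·2^k − 1 for all k ≥ 0.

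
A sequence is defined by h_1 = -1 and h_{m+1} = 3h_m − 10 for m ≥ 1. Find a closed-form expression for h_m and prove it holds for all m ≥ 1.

Claim: h_m = -2·3^m + 5.

Base case: h_1 = -1, and -2·3^1 + 5 = -6 + 5 = -1.
Assume h_j = -2·3^j + 5 for some j ≥ 1.
Then h_{j+1} = 3h_j − 10 = 3·(-2·3^j + 5) − 10 = -6·3^j + 15 − 10 = -2·3^{j+1} + 5.
Hence h_m = -2·3^m + 5 for every m ≥ 1, by induction.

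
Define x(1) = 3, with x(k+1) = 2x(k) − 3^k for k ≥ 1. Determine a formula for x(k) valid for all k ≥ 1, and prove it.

Claim: x(k) = 3·2^k − 3^k.

Base case: x(1) = 3, and 3·2^1 − 3^1 = 6 − 3 = 3.
Assume x(j) = 3·2^j − 3^j for some j ≥ 1.
Then x(j+1) = 2x(j) − 3^j = 2·(3·2^j − 3^j) − 3^j = 3·2^{j+1} − 2·3^j − 3^j = 3·2^{j+1} − 3·3^j = 3·2^{j+1} − 3^{j+1}.
By induction, x(k) = 3·2^k − 3^k for all k ≥ 1.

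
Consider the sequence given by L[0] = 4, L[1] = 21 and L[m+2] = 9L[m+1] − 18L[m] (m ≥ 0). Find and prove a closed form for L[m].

Claim: L[m] = 3·6^m + 3^m.

Base cases: L[0] = 4 and 3·6^0 + 3^0 = 4; L[1] = 21 and 3·6^1 + 3^1 = 21.
Assume L[j] = 3·6^j + 3^j for all 0 ≤ j ≤ k, where k ≥ 1.
Then L[k+1] = 9L[k] − 18L[k−1] = 9·(3·6^k + 3^k) − 18·(3·6^{k−1} + 3^{k−1}) = 3·(9·6 − 18)6^{k−1} + (9·3 − 18)3^{k−1} = 108·6^{k−1} + 9·3^{k−1} = 3·6^{k+1} + 3^{k+1}.
Hence L[m] = 3·6^m + 3^m for every m ≥ 0, by strong induction.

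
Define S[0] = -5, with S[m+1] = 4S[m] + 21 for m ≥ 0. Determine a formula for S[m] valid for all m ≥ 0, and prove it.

Claim: S[m] = 2·4^m − 7.

Base case: S[0] = -5, and 2·4^0 − 7 = 2 − 7 = -5.
Assume S[j] = 2·4^j − 7 for some j ≥ 0.
Then S[j+1] = 4S[j] + 21 = 4·(2·4^j − 7) + 21 = 8·4^j − 28 + 21 = 2·4^{j+1} − 7.
By induction, S[m] = 2·4^m − 7 for all m ≥ 0.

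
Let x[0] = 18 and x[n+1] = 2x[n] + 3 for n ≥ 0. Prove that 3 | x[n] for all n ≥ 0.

Base case: x[0] = 18 = 3·6, so 3 | x[0].
Assume 3 | x[j], so x[j] = 3t for some integer t.
Then x[j+1] = 2x[j] + 3 = 2·(3t) + 3 = 3(2t + 1), so 3 | x[j+1].
By induction, 3 | x[n] for all n ≥ 0.

3 | x[n]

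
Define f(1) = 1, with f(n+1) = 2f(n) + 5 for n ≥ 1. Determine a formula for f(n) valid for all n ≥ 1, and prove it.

Claim: f(n) = 3·2^n − 5.

Base case: f(1) = 1, and 3·2^1 − 5 = 6 − 5 = 1.
Assume f(k) = 3·2^k − 5 for some k ≥ 1.
Then f(k+1) = 2f(k) + 5 = 2·(3·2^k − 5) + 5 = 6·2^k − 10 + 5 = 3·2^{k+1} − 5.
By induction, f(n) = 3·2^n − 5 for all n ≥ 1.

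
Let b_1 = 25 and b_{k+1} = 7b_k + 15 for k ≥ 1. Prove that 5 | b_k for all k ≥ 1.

Base case: b_1 = 25 = 5·5, so 5 | b_1.
Assume 5 | b_r, so b_r = 5t for some integer t.
Then b_{r+1} = 7b_r + 15 = 7·(5t) + 15 = 5(7t + 3), so 5 | b_{r+1}.
Hence 5 | b_k for every k ≥ 1, by induction.

5 | b_k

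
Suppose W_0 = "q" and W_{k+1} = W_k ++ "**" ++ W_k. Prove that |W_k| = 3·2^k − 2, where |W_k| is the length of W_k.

Base case: |W_0| = 1, and 3·2^0 − 2 = 1.
Assume |W_m| = 3·2^m − 2.
Then |W_{m+1}| = |W_m| + 2 + |W_m| = 2|W_m| + 2 = 2(3·2^m − 2) + 2 = 3·2^{m+1} − 4 + 2 = 3·2^{m+1} − 2.
Hence |W_k| = 3·2^k − 2 for every k ≥ 0, by induction.

|W_k| = 3·2^k − 2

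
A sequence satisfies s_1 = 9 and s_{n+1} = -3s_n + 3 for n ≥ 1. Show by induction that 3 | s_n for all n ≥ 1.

Base case: s_1 = 9 = 3·3, so 3 | s_1.
Assume 3 | s_m, so s_m = 3t for some integer t.
Then s_{m+1} = -3s_m + 3 = -3·(3t) + 3 = 3(-3t + 1), so 3 | s_{m+1}.
This completes the inductive step, so 3 | s_n for all n ≥ 1.

3 | s_n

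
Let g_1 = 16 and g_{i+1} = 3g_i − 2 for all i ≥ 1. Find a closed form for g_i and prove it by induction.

Claim: g_i = 5·3^i + 1.

Base case: g_1 = 16, and 5·3^1 + 1 = 15 + 1 = 16.
Assume g_m = 5·3^m + 1 for some m ≥ 1.
Then g_{m+1} = 3g_m − 2 = 3·(5·3^m + 1) − 2 = 15·3^m + 3 − 2 = 5·3^{m+1} + 1.
By induction, g_i = 5·3^i + 1 for all i ≥ 1.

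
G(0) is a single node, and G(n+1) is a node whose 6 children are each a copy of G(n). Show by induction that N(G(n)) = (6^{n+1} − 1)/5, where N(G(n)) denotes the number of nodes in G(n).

Base case: N(G(0)) = 1, and (6^{0+1} − 1)/5 = 1.
Assume N(G(r)) = (6^{r+1} − 1)/5.
Then N(G(r+1)) = 1 + 6N(G(r)) = 1 + 6·(6^{r+1} − 1)/5 = 1 + (6^{r+2} − 6)/5 = (5 + 6^{r+2} − 6)/5 = (6^{r+2} − 1)/5.
Hence N(G(n)) = (6^{n+1} − 1)/5 for every n ≥ 0, by induction.

N(G(n)) = (6^{n+1} − 1)/5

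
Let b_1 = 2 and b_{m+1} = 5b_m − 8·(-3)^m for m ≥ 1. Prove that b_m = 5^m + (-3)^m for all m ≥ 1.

Base case: b_1 = 2, and 5^1 + (-3)^1 = 5 − 3 = 2.
Assume b_j = 5^j + (-3)^j for some j ≥ 1.
Then b_{j+1} = 5b_j − 8·(-3)^j = 5·(5^j + (-3)^j) − 8·(-3)^j = 5^{j+1} + 5·(-3)^j − 8·(-3)^j = 5^{j+1} − 3·(-3)^j = 5^{j+1} + (-3)^{j+1}.
This completes the inductive step, so b_m = 5^m + (-3)^m for all m ≥ 1.

b_m = 5^m + (-3)^m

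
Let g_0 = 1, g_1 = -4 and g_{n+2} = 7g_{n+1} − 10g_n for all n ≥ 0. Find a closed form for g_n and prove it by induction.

Claim: g_n = 3·2^n − 2·5^n.

Base cases: g_0 = 1 and 3·2^0 − 2·5^0 = 1; g_1 = -4 and 3·2^1 − 2·5^1 = -4.
Assume g_j = 3·2^j − 2·5^j for all 0 ≤ j ≤ m, where m ≥ 1.
Then g_{m+1} = 7g_m − 10g_{m−1} = 7·(3·2^m − 2·5^m) − 10·(3·2^{m−1} − 2·5^{m−1}) = 3·(7·2 − 10)2^{m−1} − 2·(7·5 − 10)5^{m−1} = 12·2^{m−1} − 50·5^{m−1} = 3·2^{m+1} − 2·5^{m+1}.
So the formula holds for m+1, and by strong induction g_n = 3·2^n − 2·5^n for all n ≥ 0.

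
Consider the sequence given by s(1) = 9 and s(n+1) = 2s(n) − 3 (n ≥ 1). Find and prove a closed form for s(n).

Claim: s(n) = 3·2^n + 3.

Base case: s(1) = 9, and 3·2^1 + 3 = 6 + 3 = 9.
Assume s(r) = 3·2^r + 3 for some r ≥ 1.
Then s(r+1) = 2s(r) − 3 = 2·(3·2^r + 3) − 3 = 6·2^r + 6 − 3 = 3·2^{r+1} + 3.
By induction, s(n) = 3·2^n + 3 for all n ≥ 1.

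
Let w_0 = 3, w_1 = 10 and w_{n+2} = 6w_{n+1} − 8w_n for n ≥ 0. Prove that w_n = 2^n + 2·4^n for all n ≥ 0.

Base cases: w_0 = 3 and 2^0 + 2·4^0 = 3; w_1 = 10 and 2^1 + 2·4^1 = 10.
Assume w_j = 2^j + 2·4^j for all 0 ≤ j ≤ m, where m ≥ 1.
Then w_{m+1} = 6w_m − 8w_{m−1} = 6·(2^m + 2·4^m) − 8·(2^{m−1} + 2·4^{m−1}) = (6·2 − 8)2^{m−1} + 2·(6·4 − 8)4^{m−1} = 4·2^{m−1} + 32·4^{m−1} = 2^{m+1} + 2·4^{m+1}.
This completes the inductive step, so w_n = 2^n + 2·4^n for all n ≥ 0.

w_n = 2^n + 2·4^n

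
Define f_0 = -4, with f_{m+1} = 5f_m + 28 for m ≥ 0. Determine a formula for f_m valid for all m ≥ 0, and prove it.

Claim: f_m = 3·5^m − 7.

Base case: f_0 = -4, and 3·5^0 − 7 = 3 − 7 = -4.
Assume f_j = 3·5^j − 7 for some j ≥ 0.
Then f_{j+1} = 5f_j + 28 = 5·(3·5^j − 7) + 28 = 15·5^j − 35 + 28 = 3·5^{j+1} − 7.
By induction, f_m = 3·5^m − 7 for all m ≥ 0.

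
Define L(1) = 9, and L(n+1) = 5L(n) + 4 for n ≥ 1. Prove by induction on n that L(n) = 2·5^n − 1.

Base case: L(1) = 9, and 2·5^1 − 1 = 10 − 1 = 9.
Assume L(k) = 2·5^k − 1 for some k ≥ 1.
Then L(k+1) = 5L(k) + 4 = 5·(2·5^k − 1) + 4 = 10·5^k − 5 + 4 = 2·5^{k+1} − 1.
By induction, L(n) = 2·5^n − 1 for all n ≥ 1.

L(n) = 2·5^n − 1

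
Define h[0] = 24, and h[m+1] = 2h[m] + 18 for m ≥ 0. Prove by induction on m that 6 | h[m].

Base case: h[0] = 24 = 6·4, so 6 | h[0].
Assume 6 | h[k], so h[k] = 6t for some integer t.
Then h[k+1] = 2h[k] + 18 = 2·(6t) + 18 = 6(2t + 3), so 6 | h[k+1].
So the property holds for k+1, and by induction 6 | h[m] for all m ≥ 0.

6 | h[m]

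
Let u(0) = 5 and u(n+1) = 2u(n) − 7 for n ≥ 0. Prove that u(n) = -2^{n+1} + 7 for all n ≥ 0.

Base case: u(0) = 5, and -2^{0+1} + 7 = -2 + 7 = 5.
Assume u(j) = -2^{j+1} + 7 for some j ≥ 0.
Then u(j+1) = 2u(j) − 7 = 2·(-2^{j+1} + 7) − 7 = -2^{j+2} + 14 − 7 = -2^{j+2} + 7.
So the formula holds for j+1, and by induction u(n) = -2^{n+1} + 7 for all n ≥ 0.

u(n) = -2^{n+1} + 7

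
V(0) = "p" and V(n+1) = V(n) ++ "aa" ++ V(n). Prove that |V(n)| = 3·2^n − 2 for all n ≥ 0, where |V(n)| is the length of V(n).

Base case: |V(0)| = 1, and 3·2^0 − 2 = 1.
Assume |V(m)| = 3·2^m − 2.
Then |V(m+1)| = |V(m)| + 2 + |V(m)| = 2|V(m)| + 2 = 2(3·2^m − 2) + 2 = 3·2^{m+1} − 4 + 2 = 3·2^{m+1} − 2.
By induction, |V(n)| = 3·2^n − 2 for all n ≥ 0.

|V(n)| = 3·2^n − 2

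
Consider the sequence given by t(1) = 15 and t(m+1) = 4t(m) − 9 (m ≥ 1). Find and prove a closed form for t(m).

Claim: t(m) = 3·4^m + 3.

Base case: t(1) = 15, and 3·4^1 + 3 = 12 + 3 = 15.
Assume t(k) = 3·4^k + 3 for some k ≥ 1.
Then t(k+1) = 4t(k) − 9 = 4·(3·4^k + 3) − 9 = 12·4^k + 12 − 9 = 3·4^{k+1} + 3.
By induction, t(m) = 3·4^m + 3 for all m ≥ 1.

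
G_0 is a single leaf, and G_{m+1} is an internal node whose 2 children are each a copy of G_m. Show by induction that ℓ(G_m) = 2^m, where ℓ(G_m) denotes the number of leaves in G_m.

Base case: ℓ(G_0) = 1, and 2^0 = 1.
Assume ℓ(G_k) = 2^k.
Then ℓ(G_{k+1}) = 2·ℓ(G_k) = 2·2^k = 2^{k+1}.
By induction, ℓ(G_m) = 2^m for all m ≥ 0.

ℓ(G_m) = 2^m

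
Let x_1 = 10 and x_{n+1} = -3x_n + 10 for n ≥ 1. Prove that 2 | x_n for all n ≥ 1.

Base case: x_1 = 10 = 2·5, so 2 | x_1.
Assume 2 | x_m, so x_m = 2t for some integer t.
Then x_{m+1} = -3x_m + 10 = -3·(2t) + 10 = 2(-3t + 5), so 2 | x_{m+1}.
This completes the inductive step, so 2 | x_n for all n ≥ 1.

2 | x_n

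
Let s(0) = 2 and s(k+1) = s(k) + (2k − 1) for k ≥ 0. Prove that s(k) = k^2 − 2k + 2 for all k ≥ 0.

Base case: s(0) = 2, and 0^2 − 2·0 + 2 = 2.
Assume s(m) = m^2 − 2m + 2.
Then s(m+1) = s(m) + (2m − 1) = (m^2 − 2m + 2) + (2m − 1) = m^2 + 1,
and (m+1)^2 − 2·(m+1) + 2 = m^2 + 1.
By induction, s(k) = k^2 − 2k + 2 for all k ≥ 0.

s(k) = k^2 − 2k + 2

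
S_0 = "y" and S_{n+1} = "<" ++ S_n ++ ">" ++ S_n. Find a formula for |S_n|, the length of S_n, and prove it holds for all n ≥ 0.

Claim: |S_n| = 3·2^n − 2.

Base case: |S_0| = 1, and 3·2^0 − 2 = 1.
Assume |S_m| = 3·2^m − 2.
Then |S_{m+1}| = 1 + |S_m| + 1 + |S_m| = 2|S_m| + 2 = 2(3·2^m − 2) + 2 = 3·2^{m+1} − 4 + 2 = 3·2^{m+1} − 2.
This completes the inductive step, so |S_n| = 3·2^n − 2 for all n ≥ 0.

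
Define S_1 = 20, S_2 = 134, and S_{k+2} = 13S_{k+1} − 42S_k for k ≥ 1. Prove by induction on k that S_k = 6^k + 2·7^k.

Base cases: S_1 = 20 and 6^1 + 2·7^1 = 20; S_2 = 134 and 6^2 + 2·7^2 = 134.
Assume S_j = 6^j + 2·7^j for all 1 ≤ j ≤ r, where r ≥ 2.
Then S_{r+1} = 13S_r − 42S_{r−1} = 13·(6^r + 2·7^r) − 42·(6^{r−1} + 2·7^{r−1}) = (13·6 − 42)6^{r−1} + 2·(13·7 − 42)7^{r−1} = 36·6^{r−1} + 98·7^{r−1} = 6^{r+1} + 2·7^{r+1}.
Hence S_k = 6^k + 2·7^k for every k ≥ 1, by strong induction.

S_k = 6^k + 2·7^k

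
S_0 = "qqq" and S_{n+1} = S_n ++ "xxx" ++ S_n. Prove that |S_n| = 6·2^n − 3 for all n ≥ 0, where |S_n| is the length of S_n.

Base case: |S_0| = 3, and 6·2^0 − 3 = 3.
Assume |S_r| = 6·2^r − 3.
Then |S_{r+1}| = |S_r| + 3 + |S_r| = 2|S_r| + 3 = 2(6·2^r − 3) + 3 = 6·2^{r+1} − 6 + 3 = 6·2^{r+1} − 3.
Hence |S_n| = 6·2^n − 3 for every n ≥ 0, by induction.

|S_n| = 6·2^n − 3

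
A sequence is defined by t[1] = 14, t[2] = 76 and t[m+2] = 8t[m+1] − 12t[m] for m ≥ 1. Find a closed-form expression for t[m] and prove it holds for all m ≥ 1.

Claim: t[m] = 2^m + 2·6^m.

Base cases: t[1] = 14 and 2^1 + 2·6^1 = 14; t[2] = 76 and 2^2 + 2·6^2 = 76.
Assume t[j] = 2^j + 2·6^j for all 1 ≤ j ≤ r, where r ≥ 2.
Then t[r+1] = 8t[r] − 12t[r−1] = 8·(2^r + 2·6^r) − 12·(2^{r−1} + 2·6^{r−1}) = (8·2 − 12)2^{r−1} + 2·(8·6 − 12)6^{r−1} = 4·2^{r−1} + 72·6^{r−1} = 2^{r+1} + 2·6^{r+1}.
By strong induction, t[m] = 2^m + 2·6^m for all m ≥ 1.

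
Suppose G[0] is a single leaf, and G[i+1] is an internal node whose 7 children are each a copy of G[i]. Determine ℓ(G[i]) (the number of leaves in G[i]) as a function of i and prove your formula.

Claim: ℓ(G[i]) = 7^i.

Base case: ℓ(G[0]) = 1, and 7^0 = 1.
Assume ℓ(G[j]) = 7^j.
Then ℓ(G[j+1]) = 7·ℓ(G[j]) = 7·7^j = 7^{j+1}.
This completes the inductive step, so ℓ(G[i]) = 7^i for all i ≥ 0.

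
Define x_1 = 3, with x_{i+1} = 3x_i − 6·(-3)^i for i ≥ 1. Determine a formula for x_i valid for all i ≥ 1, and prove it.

Claim: x_i = 2·3^i + (-3)^i.

Base case: x_1 = 3, and 2·3^1 + (-3)^1 = 6 − 3 = 3.
Assume x_r = 2·3^r + (-3)^r for some r ≥ 1.
Then x_{r+1} = 3x_r − 6·(-3)^r = 3·(2·3^r + (-3)^r) − 6·(-3)^r = 2·3^{r+1} + 3·(-3)^r − 6·(-3)^r = 2·3^{r+1} − 3·(-3)^r = 2·3^{r+1} + (-3)^{r+1}.
This completes the inductive step, so x_i = 2·3^i + (-3)^i for all i ≥ 1.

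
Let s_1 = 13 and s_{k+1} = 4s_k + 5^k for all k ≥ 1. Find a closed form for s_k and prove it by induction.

Claim: s_k = 2·4^k + 5^k.

Base case: s_1 = 13, and 2·4^1 + 5^1 = 8 + 5 = 13.
Assume s_j = 2·4^j + 5^j for some j ≥ 1.
Then s_{j+1} = 4s_j + 5^j = 4·(2·4^j + 5^j) + 5^j = 2·4^{j+1} + 4·5^j + 5^j = 2·4^{j+1} + 5·5^j = 2·4^{j+1} + 5^{j+1}.
So the formula holds for j+1, and by induction s_k = 2·4^k + 5^k for all k ≥ 1.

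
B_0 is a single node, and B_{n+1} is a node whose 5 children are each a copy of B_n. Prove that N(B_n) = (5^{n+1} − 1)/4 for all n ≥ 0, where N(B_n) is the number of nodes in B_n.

Base case: N(B_0) = 1, and (5^{0+1} − 1)/4 = 1.
Assume N(B_r) = (5^{r+1} − 1)/4.
Then N(B_{r+1}) = 1 + 5N(B_r) = 1 + 5·(5^{r+1} − 1)/4 = 1 + (5^{r+2} − 5)/4 = (4 + 5^{r+2} − 5)/4 = (5^{r+2} − 1)/4.
By induction, N(B_n) = (5^{n+1} − 1)/4 for all n ≥ 0.

N(B_n) = (5^{n+1} − 1)/4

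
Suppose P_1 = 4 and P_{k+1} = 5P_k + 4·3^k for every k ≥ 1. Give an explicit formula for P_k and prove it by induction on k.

Claim: P_k = 2·5^k − 2·3^k.

Base case: P_1 = 4, and 2·5^1 − 2·3^1 = 10 − 6 = 4.
Assume P_r = 2·5^r − 2·3^r for some r ≥ 1.
Then P_{r+1} = 5P_r + 4·3^r = 5·(2·5^r − 2·3^r) + 4·3^r = 2·5^{r+1} − 10·3^r + 4·3^r = 2·5^{r+1} − 6·3^r = 2·5^{r+1} − 2·3^{r+1}.
By induction, P_k = 2·5^k − 2·3^k for all k ≥ 1.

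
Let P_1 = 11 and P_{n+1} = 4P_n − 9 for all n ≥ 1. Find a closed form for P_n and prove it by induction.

Claim: P_n = 2·4^n + 3.

Base case: P_1 = 11, and 2·4^1 + 3 = 8 + 3 = 11.
Assume P_j = 2·4^j + 3 for some j ≥ 1.
Then P_{j+1} = 4P_j − 9 = 4·(2·4^j + 3) − 9 = 8·4^j + 12 − 9 = 2·4^{j+1} + 3.
By induction, P_n = 2·4^n + 3 for all n ≥ 1.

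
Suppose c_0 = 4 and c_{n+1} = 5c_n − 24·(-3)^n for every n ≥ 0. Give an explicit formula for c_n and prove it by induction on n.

Claim: c_n = 5^n + 3·(-3)^n.

Base case: c_0 = 4, and 5^0 + 3·(-3)^0 = 1 + 3 = 4.
Assume c_j = 5^j + 3·(-3)^j for some j ≥ 0.
Then c_{j+1} = 5c_j − 24·(-3)^j = 5·(5^j + 3·(-3)^j) − 24·(-3)^j = 5^{j+1} + 15·(-3)^j − 24·(-3)^j = 5^{j+1} − 9·(-3)^j = 5^{j+1} + 3·(-3)^{j+1}.
Hence c_n = 5^n + 3·(-3)^n for every n ≥ 0, by induction.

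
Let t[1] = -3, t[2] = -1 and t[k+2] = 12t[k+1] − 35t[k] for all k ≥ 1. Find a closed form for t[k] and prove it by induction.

Claim: t[k] = 7^k − 2·5^k.

Base cases: t[1] = -3 and 7^1 − 2·5^1 = -3; t[2] = -1 and 7^2 − 2·5^2 = -1.
Assume t[i] = 7^i − 2·5^i for all 1 ≤ i ≤ j, where j ≥ 2.
Then t[j+1] = 12t[j] − 35t[j−1] = 12·(7^j − 2·5^j) − 35·(7^{j−1} − 2·5^{j−1}) = (12·7 − 35)7^{j−1} − 2·(12·5 − 35)5^{j−1} = 49·7^{j−1} − 50·5^{j−1} = 7^{j+1} − 2·5^{j+1}.
This completes the inductive step, so t[k] = 7^k − 2·5^k for all k ≥ 1.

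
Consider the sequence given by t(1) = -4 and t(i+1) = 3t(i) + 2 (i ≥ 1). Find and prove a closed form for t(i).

Claim: t(i) = -3^i − 1.

Base case: t(1) = -4, and -3^1 − 1 = -3 − 1 = -4.
Assume t(r) = -3^r − 1 for some r ≥ 1.
Then t(r+1) = 3t(r) + 2 = 3·(-3^r − 1) + 2 = -3^{r+1} − 3 + 2 = -3^{r+1} − 1.
So the formula holds for r+1, and by induction t(i) = -3^i − 1 for all i ≥ 1.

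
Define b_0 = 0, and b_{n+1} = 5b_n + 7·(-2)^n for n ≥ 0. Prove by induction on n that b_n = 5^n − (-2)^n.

Base case: b_0 = 0, and 5^0 − (-2)^0 = 1 − 1 = 0.
Assume b_r = 5^r − (-2)^r for some r ≥ 0.
Then b_{r+1} = 5b_r + 7·(-2)^r = 5·(5^r − (-2)^r) + 7·(-2)^r = 5^{r+1} − 5·(-2)^r + 7·(-2)^r = 5^{r+1} + 2·(-2)^r = 5^{r+1} − (-2)^{r+1}.
This completes the inductive step, so b_n = 5^n − (-2)^n for all n ≥ 0.

b_n = 5^n − (-2)^n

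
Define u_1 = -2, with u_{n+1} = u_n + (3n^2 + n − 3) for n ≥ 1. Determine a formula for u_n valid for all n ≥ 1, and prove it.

Claim: u_n = n^3 − n^2 − 3n + 1.

Base case: u_1 = -2, and 1^3 − 1^2 − 3·1 + 1 = -2.
Assume u_m = m^3 − m^2 − 3m + 1.
Then u_{m+1} = u_m + (3m^2 + m − 3) = (m^3 − m^2 − 3m + 1) + (3m^2 + m − 3) = m^3 + 2m^2 − 2m − 2,
and (m+1)^3 − (m+1)^2 − 3·(m+1) + 1 = m^3 + 2m^2 − 2m − 2.
This completes the inductive step, so u_n = n^3 − n^2 − 3n + 1 for all n ≥ 1.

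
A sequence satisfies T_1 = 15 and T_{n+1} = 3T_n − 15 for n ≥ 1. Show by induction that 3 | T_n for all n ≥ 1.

Base case: T_1 = 15 = 3·5, so 3 | T_1.
Assume 3 | T_m, so T_m = 3t for some integer t.
Then T_{m+1} = 3T_m − 15 = 3·(3t) − 15 = 3(3t − 5), so 3 | T_{m+1}.
So the property holds for m+1, and by induction 3 | T_n for all n ≥ 1.

3 | T_n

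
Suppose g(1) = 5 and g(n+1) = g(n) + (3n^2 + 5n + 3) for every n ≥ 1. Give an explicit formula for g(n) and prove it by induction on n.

Claim: g(n) = n^3 + n^2 + n + 2.

Base case: g(1) = 5, and 1^3 + 1^2 + 1 + 2 = 5.
Assume g(r) = r^3 + r^2 + r + 2.
Then g(r+1) = g(r) + (3r^2 + 5r + 3) = (r^3 + r^2 + r + 2) + (3r^2 + 5r + 3) = r^3 + 4r^2 + 6r + 5,
and (r+1)^3 + (r+1)^2 + (r+1) + 2 = r^3 + 4r^2 + 6r + 5.
By induction, g(n) = n^3 + n^2 + n + 2 for all n ≥ 1.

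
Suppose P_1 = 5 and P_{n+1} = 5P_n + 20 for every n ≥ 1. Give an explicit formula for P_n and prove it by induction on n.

Claim: P_n = 2·5^n − 5.

Base case: P_1 = 5, and 2·5^1 − 5 = 10 − 5 = 5.
Assume P_m = 2·5^m − 5 for some m ≥ 1.
Then P_{m+1} = 5P_m + 20 = 5·(2·5^m − 5) + 20 = 10·5^m − 25 + 20 = 2·5^{m+1} − 5.
By induction, P_n = 2·5^n − 5 for all n ≥ 1.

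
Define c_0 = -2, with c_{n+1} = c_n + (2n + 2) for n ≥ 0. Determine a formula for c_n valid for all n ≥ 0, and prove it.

Claim: c_n = n^2 + n − 2.

Base case: c_0 = -2, and 0^2 + 0 − 2 = -2.
Assume c_k = k^2 + k − 2.
Then c_{k+1} = c_k + (2k + 2) = (k^2 + k − 2) + (2k + 2) = k^2 + 3k,
and (k+1)^2 + (k+1) − 2 = k^2 + 3k.
This completes the inductive step, so c_n = n^2 + n − 2 for all n ≥ 0.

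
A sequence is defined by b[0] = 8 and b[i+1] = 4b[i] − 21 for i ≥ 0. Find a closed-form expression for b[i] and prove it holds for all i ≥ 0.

Claim: b[i] = 4^i + 7.

Base case: b[0] = 8, and 4^0 + 7 = 1 + 7 = 8.
Assume b[m] = 4^m + 7 for some m ≥ 0.
Then b[m+1] = 4b[m] − 21 = 4·(4^m + 7) − 21 = 4^{m+1} + 28 − 21 = 4^{m+1} + 7.
So the formula holds for m+1, and by induction b[i] = 4^i + 7 for all i ≥ 0.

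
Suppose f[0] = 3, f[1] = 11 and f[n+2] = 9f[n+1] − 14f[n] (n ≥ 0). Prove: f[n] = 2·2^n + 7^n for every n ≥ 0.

Base cases: f[0] = 3 and 2·2^0 + 7^0 = 3; f[1] = 11 and 2·2^1 + 7^1 = 11.
Assume f[i] = 2·2^i + 7^i for all 0 ≤ i ≤ j, where j ≥ 1.
Then f[j+1] = 9f[j] − 14f[j−1] = 9·(2·2^j + 7^j) − 14·(2·2^{j−1} + 7^{j−1}) = 2·(9·2 − 14)2^{j−1} + (9·7 − 14)7^{j−1} = 8·2^{j−1} + 49·7^{j−1} = 2·2^{j+1} + 7^{j+1}.
By strong induction, f[n] = 2·2^n + 7^n for all n ≥ 0.

f[n] = 2·2^n + 7^n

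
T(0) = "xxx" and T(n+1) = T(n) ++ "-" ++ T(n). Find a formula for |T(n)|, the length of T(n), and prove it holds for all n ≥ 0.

Claim: |T(n)| = 2^{n+2} − 1.

Base case: |T(0)| = 3, and 2^{0+2} − 1 = 3.
Assume |T(r)| = 2^{r+2} − 1.
Then |T(r+1)| = |T(r)| + 1 + |T(r)| = 2|T(r)| + 1 = 2(2^{r+2} − 1) + 1 = 2^{r+3} − 2 + 1 = 2^{r+3} − 1.
So the formula holds for r+1, and by induction |T(n)| = 2^{n+2} − 1 for all n ≥ 0.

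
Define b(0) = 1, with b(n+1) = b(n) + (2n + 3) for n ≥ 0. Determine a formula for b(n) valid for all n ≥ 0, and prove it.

Claim: b(n) = n^2 + 2n + 1.

Base case: b(0) = 1, and 0^2 + 2·0 + 1 = 1.
Assume b(r) = r^2 + 2r + 1.
Then b(r+1) = b(r) + (2r + 3) = (r^2 + 2r + 1) + (2r + 3) = r^2 + 4r + 4,
and (r+1)^2 + 2·(r+1) + 1 = r^2 + 4r + 4.
This completes the inductive step, so b(n) = n^2 + 2n + 1 for all n ≥ 0.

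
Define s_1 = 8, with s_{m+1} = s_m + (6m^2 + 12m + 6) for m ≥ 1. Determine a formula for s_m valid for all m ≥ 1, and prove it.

Claim: s_m = 2m^3 + 3m^2 + m + 2.

Base case: s_1 = 8, and 2·1^3 + 3·1^2 + 1 + 2 = 8.
Assume s_k = 2k^3 + 3k^2 + k + 2.
Then s_{k+1} = s_k + (6k^2 + 12k + 6) = (2k^3 + 3k^2 + k + 2) + (6k^2 + 12k + 6) = 2k^3 + 9k^2 + 13k + 8,
and 2·(k+1)^3 + 3·(k+1)^2 + (k+1) + 2 = 2k^3 + 9k^2 + 13k + 8.
Hence s_m = 2m^3 + 3m^2 + m + 2 for every m ≥ 1, by induction.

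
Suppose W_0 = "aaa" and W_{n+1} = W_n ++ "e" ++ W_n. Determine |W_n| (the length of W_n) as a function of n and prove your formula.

Claim: |W_n| = 2^{n+2} − 1.

Base case: |W_0| = 3, and 2^{0+2} − 1 = 3.
Assume |W_r| = 2^{r+2} − 1.
Then |W_{r+1}| = |W_r| + 1 + |W_r| = 2|W_r| + 1 = 2(2^{r+2} − 1) + 1 = 2^{r+3} − 2 + 1 = 2^{r+3} − 1.
By induction, |W_n| = 2^{n+2} − 1 for all n ≥ 0.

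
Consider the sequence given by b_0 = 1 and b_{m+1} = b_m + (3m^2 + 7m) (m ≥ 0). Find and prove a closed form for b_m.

Claim: b_m = m^3 + 2m^2 − 3m + 1.

Base case: b_0 = 1, and 0^3 + 2·0^2 − 3·0 + 1 = 1.
Assume b_r = r^3 + 2r^2 − 3r + 1.
Then b_{r+1} = b_r + (3r^2 + 7r) = (r^3 + 2r^2 − 3r + 1) + (3r^2 + 7r) = r^3 + 5r^2 + 4r + 1,
and (r+1)^3 + 2·(r+1)^2 − 3·(r+1) + 1 = r^3 + 5r^2 + 4r + 1.
This completes the inductive step, so b_m = m^3 + 2m^2 − 3m + 1 for all m ≥ 0.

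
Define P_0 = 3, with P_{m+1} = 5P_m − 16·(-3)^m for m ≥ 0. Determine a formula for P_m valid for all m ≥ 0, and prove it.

Claim: P_m = 5^m + 2·(-3)^m.

Base case: P_0 = 3, and 5^0 + 2·(-3)^0 = 1 + 2 = 3.
Assume P_r = 5^r + 2·(-3)^r for some r ≥ 0.
Then P_{r+1} = 5P_r − 16·(-3)^r = 5·(5^r + 2·(-3)^r) − 16·(-3)^r = 5^{r+1} + 10·(-3)^r − 16·(-3)^r = 5^{r+1} − 6·(-3)^r = 5^{r+1} + 2·(-3)^{r+1}.
Hence P_m = 5^m + 2·(-3)^m for every m ≥ 0, by induction.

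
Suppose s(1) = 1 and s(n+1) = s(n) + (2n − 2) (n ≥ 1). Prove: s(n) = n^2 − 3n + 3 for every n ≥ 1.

Base case: s(1) = 1, and 1^2 − 3·1 + 3 = 1.
Assume s(j) = j^2 − 3j + 3.
Then s(j+1) = s(j) + (2j − 2) = (j^2 − 3j + 3) + (2j − 2) = j^2 − j + 1,
and (j+1)^2 − 3·(j+1) + 3 = j^2 − j + 1.
Hence s(n) = n^2 − 3n + 3 for every n ≥ 1, by induction.

s(n) = n^2 − 3n + 3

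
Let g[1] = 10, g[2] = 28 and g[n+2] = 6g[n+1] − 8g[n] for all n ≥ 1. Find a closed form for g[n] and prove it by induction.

Claim: g[n] = 3·2^n + 4^n.

Base cases: g[1] = 10 and 3·2^1 + 4^1 = 10; g[2] = 28 and 3·2^2 + 4^2 = 28.
Assume g[j] = 3·2^j + 4^j for all 1 ≤ j ≤ k, where k ≥ 2.
Then g[k+1] = 6g[k] − 8g[k−1] = 6·(3·2^k + 4^k) − 8·(3·2^{k−1} + 4^{k−1}) = 3·(6·2 − 8)2^{k−1} + (6·4 − 8)4^{k−1} = 12·2^{k−1} + 16·4^{k−1} = 3·2^{k+1} + 4^{k+1}.
So the formula holds for k+1, and by strong induction g[n] = 3·2^n + 4^n for all n ≥ 1.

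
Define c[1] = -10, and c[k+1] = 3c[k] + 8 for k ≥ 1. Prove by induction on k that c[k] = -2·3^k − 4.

Base case: c[1] = -10, and -2·3^1 − 4 = -6 − 4 = -10.
Assume c[m] = -2·3^m − 4 for some m ≥ 1.
Then c[m+1] = 3c[m] + 8 = 3·(-2·3^m − 4) + 8 = -6·3^m − 12 + 8 = -2·3^{m+1} − 4.
By induction, c[k] = -2·3^k − 4 for all k ≥ 1.

c[k] = -2·3^k − 4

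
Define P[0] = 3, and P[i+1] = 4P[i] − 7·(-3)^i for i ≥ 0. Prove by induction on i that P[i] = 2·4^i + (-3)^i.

Base case: P[0] = 3, and 2·4^0 + (-3)^0 = 2 + 1 = 3.
Assume P[j] = 2·4^j + (-3)^j for some j ≥ 0.
Then P[j+1] = 4P[j] − 7·(-3)^j = 4·(2·4^j + (-3)^j) − 7·(-3)^j = 2·4^{j+1} + 4·(-3)^j − 7·(-3)^j = 2·4^{j+1} − 3·(-3)^j = 2·4^{j+1} + (-3)^{j+1}.
By induction, P[i] = 2·4^i + (-3)^i for all i ≥ 0.

P[i] = 2·4^i + (-3)^i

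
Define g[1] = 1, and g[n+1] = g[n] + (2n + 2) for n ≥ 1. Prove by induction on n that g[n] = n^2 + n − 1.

Base case: g[1] = 1, and 1^2 + 1 − 1 = 1.
Assume g[m] = m^2 + m − 1.
Then g[m+1] = g[m] + (2m + 2) = (m^2 + m − 1) + (2m + 2) = m^2 + 3m + 1,
and (m+1)^2 + (m+1) − 1 = m^2 + 3m + 1.
This completes the inductive step, so g[n] = n^2 + n − 1 for all n ≥ 1.

g[n] = n^2 + n − 1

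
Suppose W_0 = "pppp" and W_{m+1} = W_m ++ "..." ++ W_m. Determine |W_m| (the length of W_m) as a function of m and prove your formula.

Claim: |W_m| = 7·2^m − 3.

Base case: |W_0| = 4, and 7·2^0 − 3 = 4.
Assume |W_k| = 7·2^k − 3.
Then |W_{k+1}| = |W_k| + 3 + |W_k| = 2|W_k| + 3 = 2(7·2^k − 3) + 3 = 7·2^{k+1} − 6 + 3 = 7·2^{k+1} − 3.
So the formula holds for k+1, and by induction |W_m| = 7·2^m − 3 for all m ≥ 0.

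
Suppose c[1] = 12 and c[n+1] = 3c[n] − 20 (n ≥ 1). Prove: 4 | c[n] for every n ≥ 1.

Base case: c[1] = 12 = 4·3, so 4 | c[1].
Assume 4 | c[k], so c[k] = 4t for some integer t.
Then c[k+1] = 3c[k] − 20 = 3·(4t) − 20 = 4(3t − 5), so 4 | c[k+1].
Hence 4 | c[n] for every n ≥ 1, by induction.

4 | c[n]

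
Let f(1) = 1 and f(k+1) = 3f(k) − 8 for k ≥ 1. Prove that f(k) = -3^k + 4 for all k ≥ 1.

Base case: f(1) = 1, and -3^1 + 4 = -3 + 4 = 1.
Assume f(m) = -3^m + 4 for some m ≥ 1.
Then f(m+1) = 3f(m) − 8 = 3·(-3^m + 4) − 8 = -3^{m+1} + 12 − 8 = -3^{m+1} + 4.
So the formula holds for m+1, and by induction f(k) = -3^k + 4 for all k ≥ 1.

f(k) = -3^k + 4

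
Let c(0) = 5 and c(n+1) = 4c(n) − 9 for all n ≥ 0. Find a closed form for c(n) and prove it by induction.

Claim: c(n) = 2·4^n + 3.

Base case: c(0) = 5, and 2·4^0 + 3 = 2 + 3 = 5.
Assume c(j) = 2·4^j + 3 for some j ≥ 0.
Then c(j+1) = 4c(j) − 9 = 4·(2·4^j + 3) − 9 = 8·4^j + 12 − 9 = 2·4^{j+1} + 3.
Hence c(n) = 2·4^n + 3 for every n ≥ 0, by induction.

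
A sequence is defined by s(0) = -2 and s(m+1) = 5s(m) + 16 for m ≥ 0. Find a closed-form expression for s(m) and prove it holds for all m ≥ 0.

Claim: s(m) = 2·5^m − 4.

Base case: s(0) = -2, and 2·5^0 − 4 = 2 − 4 = -2.
Assume s(k) = 2·5^k − 4 for some k ≥ 0.
Then s(k+1) = 5s(k) + 16 = 5·(2·5^k − 4) + 16 = 10·5^k − 20 + 16 = 2·5^{k+1} − 4.
So the formula holds for k+1, and by induction s(m) = 2·5^m − 4 for all m ≥ 0.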